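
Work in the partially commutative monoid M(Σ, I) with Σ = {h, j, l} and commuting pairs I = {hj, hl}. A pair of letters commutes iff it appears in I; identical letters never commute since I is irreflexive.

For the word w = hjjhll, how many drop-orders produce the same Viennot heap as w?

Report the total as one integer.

15

piece 0:h — minimal
piece 1:j — minimal
piece 2:j rests on {1:j}
piece 3:h rests on {0:h}
piece 4:l rests on {2:j}
piece 5:l rests on {4:l}
minimal pieces: {0:h, 1:j}
ways to finish when only these pieces remain (= sum over removing one remaining piece with nothing left below it):
  1 left: {3}→1  {5}→1
  2 left: {0,3}→1  {3,5}→2  {4,5}→1
  3 left: {0,3,5}→3  {2,4,5}→1  {3,4,5}→3
  4 left: {0,3,4,5}→6  {1,2,4,5}→1  {2,3,4,5}→4
  placing 0:h first → 5 extensions
  placing 1:j first → 10 extensions
total linear extensions = 15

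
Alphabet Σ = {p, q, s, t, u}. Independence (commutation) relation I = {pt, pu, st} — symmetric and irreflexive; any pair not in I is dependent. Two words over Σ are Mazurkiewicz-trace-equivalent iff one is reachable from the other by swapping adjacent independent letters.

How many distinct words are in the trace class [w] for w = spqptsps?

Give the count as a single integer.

5

drop 0:s onto floor
drop 1:p onto {0:s}
drop 2:q onto {1:p}
drop 3:p onto {2:q}
drop 4:t onto {2:q}
drop 5:s onto {3:p}
drop 6:p onto {5:s}
drop 7:s onto {6:p}
ground layer = {0:s}
drop-orders for the pieces not yet dropped (sum over which currently-grounded one goes next):
  1 to go: {4} 1  {7} 1
  2 to go: {4,7} 2  {6,7} 1
  3 to go: {4,6,7} 3  {5,6,7} 1
  4 to go: {3,5,6,7} 1  {4,5,6,7} 4
  5 to go: {3,4,5,6,7} 5
  6 to go: {2,3,4,5,6,7} 5
  if 0:s drops first: 5 orders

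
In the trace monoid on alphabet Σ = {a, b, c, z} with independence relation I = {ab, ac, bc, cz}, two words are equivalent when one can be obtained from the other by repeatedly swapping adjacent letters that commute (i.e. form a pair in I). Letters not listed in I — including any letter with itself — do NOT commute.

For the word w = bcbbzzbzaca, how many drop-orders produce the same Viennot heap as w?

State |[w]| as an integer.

55

piece 0:b — minimal
piece 1:c — minimal
piece 2:b rests on {0:b}
piece 3:b rests on {2:b}
piece 4:z rests on {3:b}
piece 5:z rests on {4:z}
piece 6:b rests on {5:z}
piece 7:z rests on {6:b}
piece 8:a rests on {7:z}
piece 9:c rests on {1:c}
piece 10:a rests on {8:a}
minimal pieces: {0:b, 1:c}
ways to finish when only these pieces remain (= sum over removing one remaining piece with nothing left below it):
  1 left: {9}→1  {10}→1
  2 left: {1,9}→1  {8,10}→1  {9,10}→2
  3 left: {1,9,10}→3  {7,8,10}→1  {8,9,10}→3
  4 left: {1,8,9,10}→6  {6,7,8,10}→1  {7,8,9,10}→4
  5 left: {1,7,8,9,10}→10  {5,6,7,8,10}→1  {6,7,8,9,10}→5
  6 left: {1,6,7,8,9,10}→15  {4,5,6,7,8,10}→1  {5,6,7,8,9,10}→6
  7 left: {1,5,6,7,8,9,10}→21  {3,4,5,6,7,8,10}→1  {4,5,6,7,8,9,10}→7
  8 left: {1,4,5,6,7,8,9,10}→28  {2,3,4,5,6,7,8,10}→1  {3,4,5,6,7,8,9,10}→8
  9 left: {0,2,3,4,5,6,7,8,10}→1  {1,3,4,5,6,7,8,9,10}→36  {2,3,4,5,6,7,8,9,10}→9
  placing 0:b first → 45 extensions
  placing 1:c first → 10 extensions
total linear extensions = 55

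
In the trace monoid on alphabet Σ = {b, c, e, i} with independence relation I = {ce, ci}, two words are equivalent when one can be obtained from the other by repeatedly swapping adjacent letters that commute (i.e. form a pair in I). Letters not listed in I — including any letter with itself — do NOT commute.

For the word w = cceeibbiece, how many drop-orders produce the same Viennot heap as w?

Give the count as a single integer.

0(c) covers ∅
1(c) covers 0:c
2(e) covers ∅
3(e) covers 2:e
4(i) covers 3:e
5(b) covers 1:c, 4:i
6(b) covers 5:b
7(i) covers 6:b
8(e) covers 7:i
9(c) covers 6:b
10(e) covers 8:e
floor of heap: 0:c, 2:e
completions by unplaced set U, small U first (add the entries for U minus each lowest piece of U):
  |U|=1: {9}:1  {10}:1
  |U|=2: {8,10}:1  {9,10}:2
  |U|=3: {7,8,10}:1  {8,9,10}:3
  |U|=4: {7,8,9,10}:4
  |U|=5: {6,7,8,9,10}:4
  |U|=6: {5,6,7,8,9,10}:4
  |U|=7: {1,5,6,7,8,9,10}:4  {4,5,6,7,8,9,10}:4
  |U|=8: {0,1,5,6,7,8,9,10}:4  {1,4,5,6,7,8,9,10}:8  {3,4,5,6,7,8,9,10}:4
  |U|=9: {0,1,4,5,6,7,8,9,10}:12  {1,3,4,5,6,7,8,9,10}:12  {2,3,4,5,6,7,8,9,10}:4
  start at 0(c): 16
  start at 2(e): 24
sum over floor = 40

40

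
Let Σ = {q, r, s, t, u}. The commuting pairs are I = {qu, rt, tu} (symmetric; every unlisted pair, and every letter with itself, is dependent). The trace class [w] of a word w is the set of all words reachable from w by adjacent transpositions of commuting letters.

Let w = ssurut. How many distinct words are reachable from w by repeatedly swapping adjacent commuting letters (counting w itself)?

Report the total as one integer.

4

piece 0:s — minimal
piece 1:s rests on {0:s}
piece 2:u rests on {1:s}
piece 3:r rests on {2:u}
piece 4:u rests on {3:r}
piece 5:t rests on {1:s}
minimal pieces: {0:s}
ways to finish when only these pieces remain (= sum over removing one remaining piece with nothing left below it):
  1 left: {4}→1  {5}→1
  2 left: {3,4}→1  {4,5}→2
  3 left: {2,3,4}→1  {3,4,5}→3
  4 left: {2,3,4,5}→4
  placing 0:s first → 4 extensions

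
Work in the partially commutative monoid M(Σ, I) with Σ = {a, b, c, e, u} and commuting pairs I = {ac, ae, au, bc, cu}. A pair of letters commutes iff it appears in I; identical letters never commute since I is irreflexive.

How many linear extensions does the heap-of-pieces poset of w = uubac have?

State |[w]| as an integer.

0(u) covers ∅
1(u) covers 0:u
2(b) covers 1:u
3(a) covers 2:b
4(c) covers ∅
floor of heap: 0:u, 4:c
completions by unplaced set U, small U first (add the entries for U minus each lowest piece of U):
  |U|=1: {3}:1  {4}:1
  |U|=2: {2,3}:1  {3,4}:2
  |U|=3: {1,2,3}:1  {2,3,4}:3
  start at 0(u): 4
  start at 4(c): 1
sum over floor = 5

5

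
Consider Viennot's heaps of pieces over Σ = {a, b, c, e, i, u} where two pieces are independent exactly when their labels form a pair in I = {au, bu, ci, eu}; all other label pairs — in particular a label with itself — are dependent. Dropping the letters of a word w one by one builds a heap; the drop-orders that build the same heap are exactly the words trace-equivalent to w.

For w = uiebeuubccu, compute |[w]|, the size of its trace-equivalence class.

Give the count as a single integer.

0(u) covers ∅
1(i) covers 0:u
2(e) covers 1:i
3(b) covers 2:e
4(e) covers 3:b
5(u) covers 1:i
6(u) covers 5:u
7(b) covers 4:e
8(c) covers 6:u, 7:b
9(c) covers 8:c
10(u) covers 9:c
floor of heap: 0:u
completions by unplaced set U, small U first (add the entries for U minus each lowest piece of U):
  |U|=1: {10}:1
  |U|=2: {9,10}:1
  |U|=3: {8,9,10}:1
  |U|=4: {6,8,9,10}:1  {7,8,9,10}:1
  |U|=5: {4,7,8,9,10}:1  {5,6,8,9,10}:1  {6,7,8,9,10}:2
  |U|=6: {3,4,7,8,9,10}:1  {4,6,7,8,9,10}:3  {5,6,7,8,9,10}:3
  |U|=7: {2,3,4,7,8,9,10}:1  {3,4,6,7,8,9,10}:4  {4,5,6,7,8,9,10}:6
  |U|=8: {2,3,4,6,7,8,9,10}:5  {3,4,5,6,7,8,9,10}:10
  |U|=9: {2,3,4,5,6,7,8,9,10}:15
  start at 0(u): 15

15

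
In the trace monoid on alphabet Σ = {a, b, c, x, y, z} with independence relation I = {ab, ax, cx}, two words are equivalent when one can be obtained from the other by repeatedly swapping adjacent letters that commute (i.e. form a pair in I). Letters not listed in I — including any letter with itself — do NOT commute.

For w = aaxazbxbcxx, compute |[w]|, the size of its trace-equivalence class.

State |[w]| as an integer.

12

drop 0:a onto floor
drop 1:a onto {0:a}
drop 2:x onto floor
drop 3:a onto {1:a}
drop 4:z onto {2:x, 3:a}
drop 5:b onto {4:z}
drop 6:x onto {5:b}
drop 7:b onto {6:x}
drop 8:c onto {7:b}
drop 9:x onto {7:b}
drop 10:x onto {9:x}
ground layer = {0:a, 2:x}
drop-orders for the pieces not yet dropped (sum over which currently-grounded one goes next):
  1 to go: {8} 1  {10} 1
  2 to go: {8,10} 2  {9,10} 1
  3 to go: {8,9,10} 3
  4 to go: {7,8,9,10} 3
  5 to go: {6,7,8,9,10} 3
  6 to go: {5,6,7,8,9,10} 3
  7 to go: {4,5,6,7,8,9,10} 3
  8 to go: {2,4,5,6,7,8,9,10} 3  {3,4,5,6,7,8,9,10} 3
  9 to go: {1,3,4,5,6,7,8,9,10} 3  {2,3,4,5,6,7,8,9,10} 6
  if 0:a drops first: 9 orders
  if 2:x drops first: 3 orders
heap linearizations: 12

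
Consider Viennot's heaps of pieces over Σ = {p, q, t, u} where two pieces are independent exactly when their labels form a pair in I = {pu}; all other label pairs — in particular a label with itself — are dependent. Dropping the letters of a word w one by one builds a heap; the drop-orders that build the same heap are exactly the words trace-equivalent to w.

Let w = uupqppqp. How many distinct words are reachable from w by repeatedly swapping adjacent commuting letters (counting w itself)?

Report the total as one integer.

piece 0:u — minimal
piece 1:u rests on {0:u}
piece 2:p — minimal
piece 3:q rests on {1:u, 2:p}
piece 4:p rests on {3:q}
piece 5:p rests on {4:p}
piece 6:q rests on {5:p}
piece 7:p rests on {6:q}
minimal pieces: {0:u, 2:p}
ways to finish when only these pieces remain (= sum over removing one remaining piece with nothing left below it):
  1 left: {7}→1
  2 left: {6,7}→1
  3 left: {5,6,7}→1
  4 left: {4,5,6,7}→1
  5 left: {3,4,5,6,7}→1
  6 left: {1,3,4,5,6,7}→1  {2,3,4,5,6,7}→1
  placing 0:u first → 2 extensions
  placing 2:p first → 1 extensions
total linear extensions = 3

3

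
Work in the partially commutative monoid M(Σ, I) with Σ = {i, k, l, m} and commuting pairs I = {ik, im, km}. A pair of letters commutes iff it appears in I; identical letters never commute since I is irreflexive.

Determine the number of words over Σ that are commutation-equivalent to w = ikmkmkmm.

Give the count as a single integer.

piece 0:i — minimal
piece 1:k — minimal
piece 2:m — minimal
piece 3:k rests on {1:k}
piece 4:m rests on {2:m}
piece 5:k rests on {3:k}
piece 6:m rests on {4:m}
piece 7:m rests on {6:m}
minimal pieces: {0:i, 1:k, 2:m}
ways to finish when only these pieces remain (= sum over removing one remaining piece with nothing left below it):
  1 left: {0}→1  {5}→1  {7}→1
  2 left: {0,5}→2  {0,7}→2  {3,5}→1  {5,7}→2  {6,7}→1
  3 left: {0,3,5}→3  {0,5,7}→6  {0,6,7}→3  {1,3,5}→1  {3,5,7}→3  {4,6,7}→1  {5,6,7}→3
  4 left: {0,1,3,5}→4  {0,3,5,7}→12  {0,4,6,7}→4  {0,5,6,7}→12  {1,3,5,7}→4  {2,4,6,7}→1  {3,5,6,7}→6  {4,5,6,7}→4
  5 left: {0,1,3,5,7}→20  {0,2,4,6,7}→5  {0,3,5,6,7}→30  {0,4,5,6,7}→20  {1,3,5,6,7}→10  {2,4,5,6,7}→5  {3,4,5,6,7}→10
  6 left: {0,1,3,5,6,7}→60  {0,2,4,5,6,7}→30  {0,3,4,5,6,7}→60  {1,3,4,5,6,7}→20  {2,3,4,5,6,7}→15
  placing 0:i first → 35 extensions
  placing 1:k first → 105 extensions
  placing 2:m first → 140 extensions
total linear extensions = 280

280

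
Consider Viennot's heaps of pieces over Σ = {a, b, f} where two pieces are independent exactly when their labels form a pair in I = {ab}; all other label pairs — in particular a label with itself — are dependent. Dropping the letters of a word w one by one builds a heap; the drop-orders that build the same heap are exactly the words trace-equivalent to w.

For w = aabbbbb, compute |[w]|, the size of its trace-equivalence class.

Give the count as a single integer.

21

#0=a has no predecessor
#1=a depends on [0:a]
#2=b has no predecessor
#3=b depends on [2:b]
#4=b depends on [3:b]
#5=b depends on [4:b]
#6=b depends on [5:b]
sources: [0:a, 2:b]
N(rest) = Σ N(rest − s) over sources s of rest; N(one piece) = 1:
  size 1 → [1]=1  [6]=1
  size 2 → [0,1]=1  [1,6]=2  [5,6]=1
  size 3 → [0,1,6]=3  [1,5,6]=3  [4,5,6]=1
  size 4 → [0,1,5,6]=6  [1,4,5,6]=4  [3,4,5,6]=1
  size 5 → [0,1,4,5,6]=10  [1,3,4,5,6]=5  [2,3,4,5,6]=1
  first=0(a) contributes 6
  first=2(b) contributes 15
|[w]| = 21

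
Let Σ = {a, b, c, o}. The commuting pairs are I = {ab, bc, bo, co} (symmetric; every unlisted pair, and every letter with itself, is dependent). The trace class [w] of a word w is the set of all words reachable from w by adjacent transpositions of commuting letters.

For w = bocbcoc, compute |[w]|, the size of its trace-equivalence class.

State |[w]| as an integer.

210

piece 0:b — minimal
piece 1:o — minimal
piece 2:c — minimal
piece 3:b rests on {0:b}
piece 4:c rests on {2:c}
piece 5:o rests on {1:o}
piece 6:c rests on {4:c}
minimal pieces: {0:b, 1:o, 2:c}
ways to finish when only these pieces remain (= sum over removing one remaining piece with nothing left below it):
  1 left: {3}→1  {5}→1  {6}→1
  2 left: {0,3}→1  {1,5}→1  {3,5}→2  {3,6}→2  {4,6}→1  {5,6}→2
  3 left: {0,3,5}→3  {0,3,6}→3  {1,3,5}→3  {1,5,6}→3  {2,4,6}→1  {3,4,6}→3  {3,5,6}→6  {4,5,6}→3
  4 left: {0,1,3,5}→6  {0,3,4,6}→6  {0,3,5,6}→12  {1,3,5,6}→12  {1,4,5,6}→6  {2,3,4,6}→4  {2,4,5,6}→4  {3,4,5,6}→12
  5 left: {0,1,3,5,6}→30  {0,2,3,4,6}→10  {0,3,4,5,6}→30  {1,2,4,5,6}→10  {1,3,4,5,6}→30  {2,3,4,5,6}→20
  placing 0:b first → 60 extensions
  placing 1:o first → 60 extensions
  placing 2:c first → 90 extensions
total linear extensions = 210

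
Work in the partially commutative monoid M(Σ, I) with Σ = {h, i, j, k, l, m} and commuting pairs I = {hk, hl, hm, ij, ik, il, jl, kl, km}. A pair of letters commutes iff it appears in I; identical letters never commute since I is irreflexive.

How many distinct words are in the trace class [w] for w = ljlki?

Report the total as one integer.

0(l) covers ∅
1(j) covers ∅
2(l) covers 0:l
3(k) covers 1:j
4(i) covers ∅
floor of heap: 0:l, 1:j, 4:i
completions by unplaced set U, small U first (add the entries for U minus each lowest piece of U):
  |U|=1: {2}:1  {3}:1  {4}:1
  |U|=2: {0,2}:1  {1,3}:1  {2,3}:2  {2,4}:2  {3,4}:2
  |U|=3: {0,2,3}:3  {0,2,4}:3  {1,2,3}:3  {1,3,4}:3  {2,3,4}:6
  start at 0(l): 12
  start at 1(j): 12
  start at 4(i): 6
sum over floor = 30

30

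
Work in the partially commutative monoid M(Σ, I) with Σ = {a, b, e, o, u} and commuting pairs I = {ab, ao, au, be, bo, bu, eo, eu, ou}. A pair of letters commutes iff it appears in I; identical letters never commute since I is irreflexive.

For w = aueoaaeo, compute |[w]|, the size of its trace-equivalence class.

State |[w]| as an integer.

168

0(a) covers ∅
1(u) covers ∅
2(e) covers 0:a
3(o) covers ∅
4(a) covers 2:e
5(a) covers 4:a
6(e) covers 5:a
7(o) covers 3:o
floor of heap: 0:a, 1:u, 3:o
completions by unplaced set U, small U first (add the entries for U minus each lowest piece of U):
  |U|=1: {1}:1  {6}:1  {7}:1
  |U|=2: {1,6}:2  {1,7}:2  {3,7}:1  {5,6}:1  {6,7}:2
  |U|=3: {1,3,7}:3  {1,5,6}:3  {1,6,7}:6  {3,6,7}:3  {4,5,6}:1  {5,6,7}:3
  |U|=4: {1,3,6,7}:12  {1,4,5,6}:4  {1,5,6,7}:12  {2,4,5,6}:1  {3,5,6,7}:6  {4,5,6,7}:4
  |U|=5: {0,2,4,5,6}:1  {1,2,4,5,6}:5  {1,3,5,6,7}:30  {1,4,5,6,7}:20  {2,4,5,6,7}:5  {3,4,5,6,7}:10
  |U|=6: {0,1,2,4,5,6}:6  {0,2,4,5,6,7}:6  {1,2,4,5,6,7}:30  {1,3,4,5,6,7}:60  {2,3,4,5,6,7}:15
  start at 0(a): 105
  start at 1(u): 21
  start at 3(o): 42
sum over floor = 168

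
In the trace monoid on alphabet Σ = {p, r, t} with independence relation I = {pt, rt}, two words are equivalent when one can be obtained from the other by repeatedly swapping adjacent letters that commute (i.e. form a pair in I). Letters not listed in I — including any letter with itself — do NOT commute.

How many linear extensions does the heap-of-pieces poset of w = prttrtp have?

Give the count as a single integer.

drop 0:p onto floor
drop 1:r onto {0:p}
drop 2:t onto floor
drop 3:t onto {2:t}
drop 4:r onto {1:r}
drop 5:t onto {3:t}
drop 6:p onto {4:r}
ground layer = {0:p, 2:t}
drop-orders for the pieces not yet dropped (sum over which currently-grounded one goes next):
  1 to go: {5} 1  {6} 1
  2 to go: {3,5} 1  {4,6} 1  {5,6} 2
  3 to go: {1,4,6} 1  {2,3,5} 1  {3,5,6} 3  {4,5,6} 3
  4 to go: {0,1,4,6} 1  {1,4,5,6} 4  {2,3,5,6} 4  {3,4,5,6} 6
  5 to go: {0,1,4,5,6} 5  {1,3,4,5,6} 10  {2,3,4,5,6} 10
  if 0:p drops first: 20 orders
  if 2:t drops first: 15 orders
heap linearizations: 35

35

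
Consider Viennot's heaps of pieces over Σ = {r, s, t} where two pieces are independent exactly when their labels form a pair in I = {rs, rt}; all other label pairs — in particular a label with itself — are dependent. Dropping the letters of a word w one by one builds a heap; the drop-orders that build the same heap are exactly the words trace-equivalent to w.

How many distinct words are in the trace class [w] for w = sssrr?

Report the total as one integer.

piece 0:s — minimal
piece 1:s rests on {0:s}
piece 2:s rests on {1:s}
piece 3:r — minimal
piece 4:r rests on {3:r}
minimal pieces: {0:s, 3:r}
ways to finish when only these pieces remain (= sum over removing one remaining piece with nothing left below it):
  1 left: {2}→1  {4}→1
  2 left: {1,2}→1  {2,4}→2  {3,4}→1
  3 left: {0,1,2}→1  {1,2,4}→3  {2,3,4}→3
  placing 0:s first → 6 extensions
  placing 3:r first → 4 extensions
total linear extensions = 10

10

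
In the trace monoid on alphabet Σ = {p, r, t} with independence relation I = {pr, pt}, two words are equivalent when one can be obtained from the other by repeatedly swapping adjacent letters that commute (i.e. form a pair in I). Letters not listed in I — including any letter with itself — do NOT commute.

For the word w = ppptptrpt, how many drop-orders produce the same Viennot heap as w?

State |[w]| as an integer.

#0=p has no predecessor
#1=p depends on [0:p]
#2=p depends on [1:p]
#3=t has no predecessor
#4=p depends on [2:p]
#5=t depends on [3:t]
#6=r depends on [5:t]
#7=p depends on [4:p]
#8=t depends on [6:r]
sources: [0:p, 3:t]
N(rest) = Σ N(rest − s) over sources s of rest; N(one piece) = 1:
  size 1 → [7]=1  [8]=1
  size 2 → [4,7]=1  [6,8]=1  [7,8]=2
  size 3 → [2,4,7]=1  [4,7,8]=3  [5,6,8]=1  [6,7,8]=3
  size 4 → [1,2,4,7]=1  [2,4,7,8]=4  [3,5,6,8]=1  [4,6,7,8]=6  [5,6,7,8]=4
  size 5 → [0,1,2,4,7]=1  [1,2,4,7,8]=5  [2,4,6,7,8]=10  [3,5,6,7,8]=5  [4,5,6,7,8]=10
  size 6 → [0,1,2,4,7,8]=6  [1,2,4,6,7,8]=15  [2,4,5,6,7,8]=20  [3,4,5,6,7,8]=15
  size 7 → [0,1,2,4,6,7,8]=21  [1,2,4,5,6,7,8]=35  [2,3,4,5,6,7,8]=35
  first=0(p) contributes 70
  first=3(t) contributes 56
|[w]| = 126

126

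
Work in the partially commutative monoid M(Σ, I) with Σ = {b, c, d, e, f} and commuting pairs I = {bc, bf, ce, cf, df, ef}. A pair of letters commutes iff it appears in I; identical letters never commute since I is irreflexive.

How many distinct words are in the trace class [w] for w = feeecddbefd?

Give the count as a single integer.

220

piece 0:f — minimal
piece 1:e — minimal
piece 2:e rests on {1:e}
piece 3:e rests on {2:e}
piece 4:c — minimal
piece 5:d rests on {3:e, 4:c}
piece 6:d rests on {5:d}
piece 7:b rests on {6:d}
piece 8:e rests on {7:b}
piece 9:f rests on {0:f}
piece 10:d rests on {8:e}
minimal pieces: {0:f, 1:e, 4:c}
ways to finish when only these pieces remain (= sum over removing one remaining piece with nothing left below it):
  1 left: {9}→1  {10}→1
  2 left: {0,9}→1  {8,10}→1  {9,10}→2
  3 left: {0,9,10}→3  {7,8,10}→1  {8,9,10}→3
  4 left: {0,8,9,10}→6  {6,7,8,10}→1  {7,8,9,10}→4
  5 left: {0,7,8,9,10}→10  {5,6,7,8,10}→1  {6,7,8,9,10}→5
  6 left: {0,6,7,8,9,10}→15  {3,5,6,7,8,10}→1  {4,5,6,7,8,10}→1  {5,6,7,8,9,10}→6
  7 left: {0,5,6,7,8,9,10}→21  {2,3,5,6,7,8,10}→1  {3,4,5,6,7,8,10}→2  {3,5,6,7,8,9,10}→7  {4,5,6,7,8,9,10}→7
  8 left: {0,3,5,6,7,8,9,10}→28  {0,4,5,6,7,8,9,10}→28  {1,2,3,5,6,7,8,10}→1  {2,3,4,5,6,7,8,10}→3  {2,3,5,6,7,8,9,10}→8  {3,4,5,6,7,8,9,10}→16
  9 left: {0,2,3,5,6,7,8,9,10}→36  {0,3,4,5,6,7,8,9,10}→72  {1,2,3,4,5,6,7,8,10}→4  {1,2,3,5,6,7,8,9,10}→9  {2,3,4,5,6,7,8,9,10}→27
  placing 0:f first → 40 extensions
  placing 1:e first → 135 extensions
  placing 4:c first → 45 extensions
total linear extensions = 220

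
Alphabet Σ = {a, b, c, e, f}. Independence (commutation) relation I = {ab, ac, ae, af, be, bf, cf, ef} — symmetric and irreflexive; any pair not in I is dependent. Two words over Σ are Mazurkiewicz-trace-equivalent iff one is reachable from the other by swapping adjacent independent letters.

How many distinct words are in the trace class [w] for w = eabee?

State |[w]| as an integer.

drop 0:e onto floor
drop 1:a onto floor
drop 2:b onto floor
drop 3:e onto {0:e}
drop 4:e onto {3:e}
ground layer = {0:e, 1:a, 2:b}
drop-orders for the pieces not yet dropped (sum over which currently-grounded one goes next):
  1 to go: {1} 1  {2} 1  {4} 1
  2 to go: {1,2} 2  {1,4} 2  {2,4} 2  {3,4} 1
  3 to go: {0,3,4} 1  {1,2,4} 6  {1,3,4} 3  {2,3,4} 3
  if 0:e drops first: 12 orders
  if 1:a drops first: 4 orders
  if 2:b drops first: 4 orders
heap linearizations: 20

20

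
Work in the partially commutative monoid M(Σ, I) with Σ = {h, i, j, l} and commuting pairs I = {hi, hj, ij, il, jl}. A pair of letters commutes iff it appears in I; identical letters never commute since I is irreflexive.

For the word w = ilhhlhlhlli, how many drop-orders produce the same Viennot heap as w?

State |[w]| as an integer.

55

#0=i has no predecessor
#1=l has no predecessor
#2=h depends on [1:l]
#3=h depends on [2:h]
#4=l depends on [3:h]
#5=h depends on [4:l]
#6=l depends on [5:h]
#7=h depends on [6:l]
#8=l depends on [7:h]
#9=l depends on [8:l]
#10=i depends on [0:i]
sources: [0:i, 1:l]
N(rest) = Σ N(rest − s) over sources s of rest; N(one piece) = 1:
  size 1 → [9]=1  [10]=1
  size 2 → [0,10]=1  [8,9]=1  [9,10]=2
  size 3 → [0,9,10]=3  [7,8,9]=1  [8,9,10]=3
  size 4 → [0,8,9,10]=6  [6,7,8,9]=1  [7,8,9,10]=4
  size 5 → [0,7,8,9,10]=10  [5,6,7,8,9]=1  [6,7,8,9,10]=5
  size 6 → [0,6,7,8,9,10]=15  [4,5,6,7,8,9]=1  [5,6,7,8,9,10]=6
  size 7 → [0,5,6,7,8,9,10]=21  [3,4,5,6,7,8,9]=1  [4,5,6,7,8,9,10]=7
  size 8 → [0,4,5,6,7,8,9,10]=28  [2,3,4,5,6,7,8,9]=1  [3,4,5,6,7,8,9,10]=8
  size 9 → [0,3,4,5,6,7,8,9,10]=36  [1,2,3,4,5,6,7,8,9]=1  [2,3,4,5,6,7,8,9,10]=9
  first=0(i) contributes 10
  first=1(l) contributes 45
|[w]| = 55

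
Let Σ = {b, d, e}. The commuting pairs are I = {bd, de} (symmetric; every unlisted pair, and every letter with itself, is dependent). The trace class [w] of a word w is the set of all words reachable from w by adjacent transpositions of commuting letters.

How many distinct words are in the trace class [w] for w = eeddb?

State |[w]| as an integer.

#0=e has no predecessor
#1=e depends on [0:e]
#2=d has no predecessor
#3=d depends on [2:d]
#4=b depends on [1:e]
sources: [0:e, 2:d]
N(rest) = Σ N(rest − s) over sources s of rest; N(one piece) = 1:
  size 1 → [3]=1  [4]=1
  size 2 → [1,4]=1  [2,3]=1  [3,4]=2
  size 3 → [0,1,4]=1  [1,3,4]=3  [2,3,4]=3
  first=0(e) contributes 6
  first=2(d) contributes 4
|[w]| = 10

10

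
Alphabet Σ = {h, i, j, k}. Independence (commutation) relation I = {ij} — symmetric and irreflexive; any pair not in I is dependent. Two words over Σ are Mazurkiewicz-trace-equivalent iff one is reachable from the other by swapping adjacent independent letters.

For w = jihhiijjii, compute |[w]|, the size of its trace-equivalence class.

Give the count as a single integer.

piece 0:j — minimal
piece 1:i — minimal
piece 2:h rests on {0:j, 1:i}
piece 3:h rests on {2:h}
piece 4:i rests on {3:h}
piece 5:i rests on {4:i}
piece 6:j rests on {3:h}
piece 7:j rests on {6:j}
piece 8:i rests on {5:i}
piece 9:i rests on {8:i}
minimal pieces: {0:j, 1:i}
ways to finish when only these pieces remain (= sum over removing one remaining piece with nothing left below it):
  1 left: {7}→1  {9}→1
  2 left: {6,7}→1  {7,9}→2  {8,9}→1
  3 left: {5,8,9}→1  {6,7,9}→3  {7,8,9}→3
  4 left: {4,5,8,9}→1  {5,7,8,9}→4  {6,7,8,9}→6
  5 left: {4,5,7,8,9}→5  {5,6,7,8,9}→10
  6 left: {4,5,6,7,8,9}→15
  7 left: {3,4,5,6,7,8,9}→15
  8 left: {2,3,4,5,6,7,8,9}→15
  placing 0:j first → 15 extensions
  placing 1:i first → 15 extensions
total linear extensions = 30

30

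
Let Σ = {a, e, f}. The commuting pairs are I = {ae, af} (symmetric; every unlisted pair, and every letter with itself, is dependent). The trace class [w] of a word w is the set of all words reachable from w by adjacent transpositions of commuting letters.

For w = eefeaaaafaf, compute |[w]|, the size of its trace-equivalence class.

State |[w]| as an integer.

462

0(e) covers ∅
1(e) covers 0:e
2(f) covers 1:e
3(e) covers 2:f
4(a) covers ∅
5(a) covers 4:a
6(a) covers 5:a
7(a) covers 6:a
8(f) covers 3:e
9(a) covers 7:a
10(f) covers 8:f
floor of heap: 0:e, 4:a
completions by unplaced set U, small U first (add the entries for U minus each lowest piece of U):
  |U|=1: {9}:1  {10}:1
  |U|=2: {7,9}:1  {8,10}:1  {9,10}:2
  |U|=3: {3,8,10}:1  {6,7,9}:1  {7,9,10}:3  {8,9,10}:3
  |U|=4: {2,3,8,10}:1  {3,8,9,10}:4  {5,6,7,9}:1  {6,7,9,10}:4  {7,8,9,10}:6
  |U|=5: {1,2,3,8,10}:1  {2,3,8,9,10}:5  {3,7,8,9,10}:10  {4,5,6,7,9}:1  {5,6,7,9,10}:5  {6,7,8,9,10}:10
  |U|=6: {0,1,2,3,8,10}:1  {1,2,3,8,9,10}:6  {2,3,7,8,9,10}:15  {3,6,7,8,9,10}:20  {4,5,6,7,9,10}:6  {5,6,7,8,9,10}:15
  |U|=7: {0,1,2,3,8,9,10}:7  {1,2,3,7,8,9,10}:21  {2,3,6,7,8,9,10}:35  {3,5,6,7,8,9,10}:35  {4,5,6,7,8,9,10}:21
  |U|=8: {0,1,2,3,7,8,9,10}:28  {1,2,3,6,7,8,9,10}:56  {2,3,5,6,7,8,9,10}:70  {3,4,5,6,7,8,9,10}:56
  |U|=9: {0,1,2,3,6,7,8,9,10}:84  {1,2,3,5,6,7,8,9,10}:126  {2,3,4,5,6,7,8,9,10}:126
  start at 0(e): 252
  start at 4(a): 210
sum over floor = 462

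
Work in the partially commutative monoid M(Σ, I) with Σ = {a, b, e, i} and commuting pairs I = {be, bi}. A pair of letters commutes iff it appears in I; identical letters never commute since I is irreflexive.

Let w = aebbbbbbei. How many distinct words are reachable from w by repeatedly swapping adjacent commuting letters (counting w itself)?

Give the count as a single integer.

drop 0:a onto floor
drop 1:e onto {0:a}
drop 2:b onto {0:a}
drop 3:b onto {2:b}
drop 4:b onto {3:b}
drop 5:b onto {4:b}
drop 6:b onto {5:b}
drop 7:b onto {6:b}
drop 8:e onto {1:e}
drop 9:i onto {8:e}
ground layer = {0:a}
drop-orders for the pieces not yet dropped (sum over which currently-grounded one goes next):
  1 to go: {7} 1  {9} 1
  2 to go: {6,7} 1  {7,9} 2  {8,9} 1
  3 to go: {1,8,9} 1  {5,6,7} 1  {6,7,9} 3  {7,8,9} 3
  4 to go: {1,7,8,9} 4  {4,5,6,7} 1  {5,6,7,9} 4  {6,7,8,9} 6
  5 to go: {1,6,7,8,9} 10  {3,4,5,6,7} 1  {4,5,6,7,9} 5  {5,6,7,8,9} 10
  6 to go: {1,5,6,7,8,9} 20  {2,3,4,5,6,7} 1  {3,4,5,6,7,9} 6  {4,5,6,7,8,9} 15
  7 to go: {1,4,5,6,7,8,9} 35  {2,3,4,5,6,7,9} 7  {3,4,5,6,7,8,9} 21
  8 to go: {1,3,4,5,6,7,8,9} 56  {2,3,4,5,6,7,8,9} 28
  if 0:a drops first: 84 orders

84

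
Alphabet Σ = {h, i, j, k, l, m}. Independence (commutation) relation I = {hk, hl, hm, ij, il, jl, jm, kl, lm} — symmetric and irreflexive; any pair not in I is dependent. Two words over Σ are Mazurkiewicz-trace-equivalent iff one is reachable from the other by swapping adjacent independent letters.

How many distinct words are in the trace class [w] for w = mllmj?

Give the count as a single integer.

30

piece 0:m — minimal
piece 1:l — minimal
piece 2:l rests on {1:l}
piece 3:m rests on {0:m}
piece 4:j — minimal
minimal pieces: {0:m, 1:l, 4:j}
ways to finish when only these pieces remain (= sum over removing one remaining piece with nothing left below it):
  1 left: {2}→1  {3}→1  {4}→1
  2 left: {0,3}→1  {1,2}→1  {2,3}→2  {2,4}→2  {3,4}→2
  3 left: {0,2,3}→3  {0,3,4}→3  {1,2,3}→3  {1,2,4}→3  {2,3,4}→6
  placing 0:m first → 12 extensions
  placing 1:l first → 12 extensions
  placing 4:j first → 6 extensions
total linear extensions = 30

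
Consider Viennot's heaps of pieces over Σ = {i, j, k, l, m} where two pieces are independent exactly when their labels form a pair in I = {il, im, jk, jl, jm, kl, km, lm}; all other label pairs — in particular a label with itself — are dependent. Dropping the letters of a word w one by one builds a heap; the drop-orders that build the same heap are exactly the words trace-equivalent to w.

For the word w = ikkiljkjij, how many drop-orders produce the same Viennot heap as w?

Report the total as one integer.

30

piece 0:i — minimal
piece 1:k rests on {0:i}
piece 2:k rests on {1:k}
piece 3:i rests on {2:k}
piece 4:l — minimal
piece 5:j rests on {3:i}
piece 6:k rests on {3:i}
piece 7:j rests on {5:j}
piece 8:i rests on {6:k, 7:j}
piece 9:j rests on {8:i}
minimal pieces: {0:i, 4:l}
ways to finish when only these pieces remain (= sum over removing one remaining piece with nothing left below it):
  1 left: {4}→1  {9}→1
  2 left: {4,9}→2  {8,9}→1
  3 left: {4,8,9}→3  {6,8,9}→1  {7,8,9}→1
  4 left: {4,6,8,9}→4  {4,7,8,9}→4  {5,7,8,9}→1  {6,7,8,9}→2
  5 left: {4,5,7,8,9}→5  {4,6,7,8,9}→10  {5,6,7,8,9}→3
  6 left: {3,5,6,7,8,9}→3  {4,5,6,7,8,9}→18
  7 left: {2,3,5,6,7,8,9}→3  {3,4,5,6,7,8,9}→21
  8 left: {1,2,3,5,6,7,8,9}→3  {2,3,4,5,6,7,8,9}→24
  placing 0:i first → 27 extensions
  placing 4:l first → 3 extensions
total linear extensions = 30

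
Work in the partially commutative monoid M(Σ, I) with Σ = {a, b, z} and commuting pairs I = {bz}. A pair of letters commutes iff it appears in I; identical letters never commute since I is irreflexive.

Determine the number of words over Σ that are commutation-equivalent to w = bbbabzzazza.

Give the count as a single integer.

0(b) covers ∅
1(b) covers 0:b
2(b) covers 1:b
3(a) covers 2:b
4(b) covers 3:a
5(z) covers 3:a
6(z) covers 5:z
7(a) covers 4:b, 6:z
8(z) covers 7:a
9(z) covers 8:z
10(a) covers 9:z
floor of heap: 0:b
completions by unplaced set U, small U first (add the entries for U minus each lowest piece of U):
  |U|=1: {10}:1
  |U|=2: {9,10}:1
  |U|=3: {8,9,10}:1
  |U|=4: {7,8,9,10}:1
  |U|=5: {4,7,8,9,10}:1  {6,7,8,9,10}:1
  |U|=6: {4,6,7,8,9,10}:2  {5,6,7,8,9,10}:1
  |U|=7: {4,5,6,7,8,9,10}:3
  |U|=8: {3,4,5,6,7,8,9,10}:3
  |U|=9: {2,3,4,5,6,7,8,9,10}:3
  start at 0(b): 3

3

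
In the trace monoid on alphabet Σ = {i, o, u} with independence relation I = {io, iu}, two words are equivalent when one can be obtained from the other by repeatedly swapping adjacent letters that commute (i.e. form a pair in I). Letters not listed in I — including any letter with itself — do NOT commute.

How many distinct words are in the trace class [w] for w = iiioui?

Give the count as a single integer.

15

#0=i has no predecessor
#1=i depends on [0:i]
#2=i depends on [1:i]
#3=o has no predecessor
#4=u depends on [3:o]
#5=i depends on [2:i]
sources: [0:i, 3:o]
N(rest) = Σ N(rest − s) over sources s of rest; N(one piece) = 1:
  size 1 → [4]=1  [5]=1
  size 2 → [2,5]=1  [3,4]=1  [4,5]=2
  size 3 → [1,2,5]=1  [2,4,5]=3  [3,4,5]=3
  size 4 → [0,1,2,5]=1  [1,2,4,5]=4  [2,3,4,5]=6
  first=0(i) contributes 10
  first=3(o) contributes 5
|[w]| = 15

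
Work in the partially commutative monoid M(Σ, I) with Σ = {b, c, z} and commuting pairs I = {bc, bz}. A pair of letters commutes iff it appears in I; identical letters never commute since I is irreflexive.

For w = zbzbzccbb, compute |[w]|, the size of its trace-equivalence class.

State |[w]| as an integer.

#0=z has no predecessor
#1=b has no predecessor
#2=z depends on [0:z]
#3=b depends on [1:b]
#4=z depends on [2:z]
#5=c depends on [4:z]
#6=c depends on [5:c]
#7=b depends on [3:b]
#8=b depends on [7:b]
sources: [0:z, 1:b]
N(rest) = Σ N(rest − s) over sources s of rest; N(one piece) = 1:
  size 1 → [6]=1  [8]=1
  size 2 → [5,6]=1  [6,8]=2  [7,8]=1
  size 3 → [3,7,8]=1  [4,5,6]=1  [5,6,8]=3  [6,7,8]=3
  size 4 → [1,3,7,8]=1  [2,4,5,6]=1  [3,6,7,8]=4  [4,5,6,8]=4  [5,6,7,8]=6
  size 5 → [0,2,4,5,6]=1  [1,3,6,7,8]=5  [2,4,5,6,8]=5  [3,5,6,7,8]=10  [4,5,6,7,8]=10
  size 6 → [0,2,4,5,6,8]=6  [1,3,5,6,7,8]=15  [2,4,5,6,7,8]=15  [3,4,5,6,7,8]=20
  size 7 → [0,2,4,5,6,7,8]=21  [1,3,4,5,6,7,8]=35  [2,3,4,5,6,7,8]=35
  first=0(z) contributes 70
  first=1(b) contributes 56
|[w]| = 126

126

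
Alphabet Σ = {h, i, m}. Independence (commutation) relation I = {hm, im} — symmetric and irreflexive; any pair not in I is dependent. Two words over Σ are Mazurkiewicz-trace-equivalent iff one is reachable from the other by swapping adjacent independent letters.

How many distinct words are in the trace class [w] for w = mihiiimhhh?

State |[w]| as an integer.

0(m) covers ∅
1(i) covers ∅
2(h) covers 1:i
3(i) covers 2:h
4(i) covers 3:i
5(i) covers 4:i
6(m) covers 0:m
7(h) covers 5:i
8(h) covers 7:h
9(h) covers 8:h
floor of heap: 0:m, 1:i
completions by unplaced set U, small U first (add the entries for U minus each lowest piece of U):
  |U|=1: {6}:1  {9}:1
  |U|=2: {0,6}:1  {6,9}:2  {8,9}:1
  |U|=3: {0,6,9}:3  {6,8,9}:3  {7,8,9}:1
  |U|=4: {0,6,8,9}:6  {5,7,8,9}:1  {6,7,8,9}:4
  |U|=5: {0,6,7,8,9}:10  {4,5,7,8,9}:1  {5,6,7,8,9}:5
  |U|=6: {0,5,6,7,8,9}:15  {3,4,5,7,8,9}:1  {4,5,6,7,8,9}:6
  |U|=7: {0,4,5,6,7,8,9}:21  {2,3,4,5,7,8,9}:1  {3,4,5,6,7,8,9}:7
  |U|=8: {0,3,4,5,6,7,8,9}:28  {1,2,3,4,5,7,8,9}:1  {2,3,4,5,6,7,8,9}:8
  start at 0(m): 9
  start at 1(i): 36
sum over floor = 45

45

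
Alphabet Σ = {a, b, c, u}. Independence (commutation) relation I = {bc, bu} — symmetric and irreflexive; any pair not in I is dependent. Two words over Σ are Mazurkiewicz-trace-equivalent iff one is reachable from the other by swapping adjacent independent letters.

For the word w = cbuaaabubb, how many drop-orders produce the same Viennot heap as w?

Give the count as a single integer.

12

drop 0:c onto floor
drop 1:b onto floor
drop 2:u onto {0:c}
drop 3:a onto {1:b, 2:u}
drop 4:a onto {3:a}
drop 5:a onto {4:a}
drop 6:b onto {5:a}
drop 7:u onto {5:a}
drop 8:b onto {6:b}
drop 9:b onto {8:b}
ground layer = {0:c, 1:b}
drop-orders for the pieces not yet dropped (sum over which currently-grounded one goes next):
  1 to go: {7} 1  {9} 1
  2 to go: {7,9} 2  {8,9} 1
  3 to go: {6,8,9} 1  {7,8,9} 3
  4 to go: {6,7,8,9} 4
  5 to go: {5,6,7,8,9} 4
  6 to go: {4,5,6,7,8,9} 4
  7 to go: {3,4,5,6,7,8,9} 4
  8 to go: {1,3,4,5,6,7,8,9} 4  {2,3,4,5,6,7,8,9} 4
  if 0:c drops first: 8 orders
  if 1:b drops first: 4 orders
heap linearizations: 12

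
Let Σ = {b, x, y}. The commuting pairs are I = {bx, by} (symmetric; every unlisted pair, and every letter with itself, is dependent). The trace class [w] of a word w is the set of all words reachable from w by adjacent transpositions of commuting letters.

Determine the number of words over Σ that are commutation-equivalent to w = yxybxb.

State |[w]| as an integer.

15

#0=y has no predecessor
#1=x depends on [0:y]
#2=y depends on [1:x]
#3=b has no predecessor
#4=x depends on [2:y]
#5=b depends on [3:b]
sources: [0:y, 3:b]
N(rest) = Σ N(rest − s) over sources s of rest; N(one piece) = 1:
  size 1 → [4]=1  [5]=1
  size 2 → [2,4]=1  [3,5]=1  [4,5]=2
  size 3 → [1,2,4]=1  [2,4,5]=3  [3,4,5]=3
  size 4 → [0,1,2,4]=1  [1,2,4,5]=4  [2,3,4,5]=6
  first=0(y) contributes 10
  first=3(b) contributes 5
|[w]| = 15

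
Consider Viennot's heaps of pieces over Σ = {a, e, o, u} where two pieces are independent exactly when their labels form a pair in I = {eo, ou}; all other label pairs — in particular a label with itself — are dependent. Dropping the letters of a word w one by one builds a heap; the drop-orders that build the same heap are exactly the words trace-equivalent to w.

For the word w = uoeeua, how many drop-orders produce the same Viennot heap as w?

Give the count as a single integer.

#0=u has no predecessor
#1=o has no predecessor
#2=e depends on [0:u]
#3=e depends on [2:e]
#4=u depends on [3:e]
#5=a depends on [1:o, 4:u]
sources: [0:u, 1:o]
N(rest) = Σ N(rest − s) over sources s of rest; N(one piece) = 1:
  size 1 → [5]=1
  size 2 → [1,5]=1  [4,5]=1
  size 3 → [1,4,5]=2  [3,4,5]=1
  size 4 → [1,3,4,5]=3  [2,3,4,5]=1
  first=0(u) contributes 4
  first=1(o) contributes 1
|[w]| = 5

5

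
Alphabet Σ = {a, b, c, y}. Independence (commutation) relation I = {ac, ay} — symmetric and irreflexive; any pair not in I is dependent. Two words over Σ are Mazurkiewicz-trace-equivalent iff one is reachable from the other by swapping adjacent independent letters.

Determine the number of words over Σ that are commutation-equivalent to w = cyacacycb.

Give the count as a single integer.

piece 0:c — minimal
piece 1:y rests on {0:c}
piece 2:a — minimal
piece 3:c rests on {1:y}
piece 4:a rests on {2:a}
piece 5:c rests on {3:c}
piece 6:y rests on {5:c}
piece 7:c rests on {6:y}
piece 8:b rests on {4:a, 7:c}
minimal pieces: {0:c, 2:a}
ways to finish when only these pieces remain (= sum over removing one remaining piece with nothing left below it):
  1 left: {8}→1
  2 left: {4,8}→1  {7,8}→1
  3 left: {2,4,8}→1  {4,7,8}→2  {6,7,8}→1
  4 left: {2,4,7,8}→3  {4,6,7,8}→3  {5,6,7,8}→1
  5 left: {2,4,6,7,8}→6  {3,5,6,7,8}→1  {4,5,6,7,8}→4
  6 left: {1,3,5,6,7,8}→1  {2,4,5,6,7,8}→10  {3,4,5,6,7,8}→5
  7 left: {0,1,3,5,6,7,8}→1  {1,3,4,5,6,7,8}→6  {2,3,4,5,6,7,8}→15
  placing 0:c first → 21 extensions
  placing 2:a first → 7 extensions
total linear extensions = 28

28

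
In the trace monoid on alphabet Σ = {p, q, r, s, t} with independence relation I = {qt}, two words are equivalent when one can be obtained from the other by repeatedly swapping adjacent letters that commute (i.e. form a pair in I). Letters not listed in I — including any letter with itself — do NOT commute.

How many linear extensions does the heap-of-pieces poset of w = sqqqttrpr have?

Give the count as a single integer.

#0=s has no predecessor
#1=q depends on [0:s]
#2=q depends on [1:q]
#3=q depends on [2:q]
#4=t depends on [0:s]
#5=t depends on [4:t]
#6=r depends on [3:q, 5:t]
#7=p depends on [6:r]
#8=r depends on [7:p]
sources: [0:s]
N(rest) = Σ N(rest − s) over sources s of rest; N(one piece) = 1:
  size 1 → [8]=1
  size 2 → [7,8]=1
  size 3 → [6,7,8]=1
  size 4 → [3,6,7,8]=1  [5,6,7,8]=1
  size 5 → [2,3,6,7,8]=1  [3,5,6,7,8]=2  [4,5,6,7,8]=1
  size 6 → [1,2,3,6,7,8]=1  [2,3,5,6,7,8]=3  [3,4,5,6,7,8]=3
  size 7 → [1,2,3,5,6,7,8]=4  [2,3,4,5,6,7,8]=6
  first=0(s) contributes 10

10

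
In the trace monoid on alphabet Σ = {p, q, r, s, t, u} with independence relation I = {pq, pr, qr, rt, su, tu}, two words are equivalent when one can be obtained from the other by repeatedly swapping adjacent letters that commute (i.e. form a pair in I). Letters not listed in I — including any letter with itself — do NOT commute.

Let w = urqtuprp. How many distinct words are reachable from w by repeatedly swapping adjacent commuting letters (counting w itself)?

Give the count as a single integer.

#0=u has no predecessor
#1=r depends on [0:u]
#2=q depends on [0:u]
#3=t depends on [2:q]
#4=u depends on [1:r, 2:q]
#5=p depends on [3:t, 4:u]
#6=r depends on [4:u]
#7=p depends on [5:p]
sources: [0:u]
N(rest) = Σ N(rest − s) over sources s of rest; N(one piece) = 1:
  size 1 → [6]=1  [7]=1
  size 2 → [5,7]=1  [6,7]=2
  size 3 → [3,5,7]=1  [5,6,7]=3
  size 4 → [3,5,6,7]=4  [4,5,6,7]=3
  size 5 → [1,4,5,6,7]=3  [3,4,5,6,7]=7
  size 6 → [1,3,4,5,6,7]=10  [2,3,4,5,6,7]=7
  first=0(u) contributes 17

17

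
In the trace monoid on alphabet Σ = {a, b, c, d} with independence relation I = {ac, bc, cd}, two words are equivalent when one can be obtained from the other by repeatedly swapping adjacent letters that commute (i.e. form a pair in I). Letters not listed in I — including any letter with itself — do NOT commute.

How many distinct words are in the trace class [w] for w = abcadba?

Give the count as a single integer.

7

0(a) covers ∅
1(b) covers 0:a
2(c) covers ∅
3(a) covers 1:b
4(d) covers 3:a
5(b) covers 4:d
6(a) covers 5:b
floor of heap: 0:a, 2:c
completions by unplaced set U, small U first (add the entries for U minus each lowest piece of U):
  |U|=1: {2}:1  {6}:1
  |U|=2: {2,6}:2  {5,6}:1
  |U|=3: {2,5,6}:3  {4,5,6}:1
  |U|=4: {2,4,5,6}:4  {3,4,5,6}:1
  |U|=5: {1,3,4,5,6}:1  {2,3,4,5,6}:5
  start at 0(a): 6
  start at 2(c): 1
sum over floor = 7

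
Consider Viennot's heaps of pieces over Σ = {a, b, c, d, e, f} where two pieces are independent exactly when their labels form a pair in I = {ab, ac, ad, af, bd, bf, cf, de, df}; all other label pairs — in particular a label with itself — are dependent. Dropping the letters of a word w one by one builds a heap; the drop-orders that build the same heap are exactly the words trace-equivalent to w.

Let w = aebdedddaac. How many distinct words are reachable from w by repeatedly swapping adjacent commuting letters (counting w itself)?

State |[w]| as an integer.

406

drop 0:a onto floor
drop 1:e onto {0:a}
drop 2:b onto {1:e}
drop 3:d onto floor
drop 4:e onto {2:b}
drop 5:d onto {3:d}
drop 6:d onto {5:d}
drop 7:d onto {6:d}
drop 8:a onto {4:e}
drop 9:a onto {8:a}
drop 10:c onto {4:e, 7:d}
ground layer = {0:a, 3:d}
drop-orders for the pieces not yet dropped (sum over which currently-grounded one goes next):
  1 to go: {9} 1  {10} 1
  2 to go: {7,10} 1  {8,9} 1  {9,10} 2
  3 to go: {6,7,10} 1  {7,9,10} 3  {8,9,10} 3
  4 to go: {4,8,9,10} 3  {5,6,7,10} 1  {6,7,9,10} 4  {7,8,9,10} 6
  5 to go: {2,4,8,9,10} 3  {3,5,6,7,10} 1  {4,7,8,9,10} 9  {5,6,7,9,10} 5  {6,7,8,9,10} 10
  6 to go: {1,2,4,8,9,10} 3  {2,4,7,8,9,10} 12  {3,5,6,7,9,10} 6  {4,6,7,8,9,10} 19  {5,6,7,8,9,10} 15
  7 to go: {0,1,2,4,8,9,10} 3  {1,2,4,7,8,9,10} 15  {2,4,6,7,8,9,10} 31  {3,5,6,7,8,9,10} 21  {4,5,6,7,8,9,10} 34
  8 to go: {0,1,2,4,7,8,9,10} 18  {1,2,4,6,7,8,9,10} 46  {2,4,5,6,7,8,9,10} 65  {3,4,5,6,7,8,9,10} 55
  9 to go: {0,1,2,4,6,7,8,9,10} 64  {1,2,4,5,6,7,8,9,10} 111  {2,3,4,5,6,7,8,9,10} 120
  if 0:a drops first: 231 orders
  if 3:d drops first: 175 orders
heap linearizations: 406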